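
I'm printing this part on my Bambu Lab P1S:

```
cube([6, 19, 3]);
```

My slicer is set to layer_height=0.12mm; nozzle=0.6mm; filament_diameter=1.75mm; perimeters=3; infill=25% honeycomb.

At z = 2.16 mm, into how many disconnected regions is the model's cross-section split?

At z = 2.16 mm: the cube (footprint 6×19) is included at this height. The result has 1 disconnected region.

1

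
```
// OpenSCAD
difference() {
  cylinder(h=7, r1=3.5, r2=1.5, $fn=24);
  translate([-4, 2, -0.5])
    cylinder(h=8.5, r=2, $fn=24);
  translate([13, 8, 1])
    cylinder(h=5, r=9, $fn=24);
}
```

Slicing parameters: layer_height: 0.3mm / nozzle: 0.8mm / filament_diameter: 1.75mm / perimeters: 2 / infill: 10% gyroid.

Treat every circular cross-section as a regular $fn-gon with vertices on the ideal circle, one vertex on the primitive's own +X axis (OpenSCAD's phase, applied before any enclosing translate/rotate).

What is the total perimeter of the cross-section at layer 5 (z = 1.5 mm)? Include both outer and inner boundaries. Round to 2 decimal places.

19.33 mm

At z = 1.5 mm: the cone contributes a regular 24-gon of circumradius 3.071 (interpolated between r1=3.5 and r2=1.5 at t=0.214) (perimeter = 2·24·3.071·sin(180°/24) = 19.24 mm); the cylinder at (-4, 2): section is a regular 24-gon, circumradius r=2 (perimeter = 2·24·2.000·sin(180°/24) = 12.53 mm); the cylinder at (13, 8): section is a regular 24-gon, circumradius r=9 (perimeter = 2·24·9.000·sin(180°/24) = 56.39 mm); Subtracting the remaining from the first: starting from the cone, the r=2 cylinder at (-4, 2) partially overlaps it — only the 0.87 mm² overlap (of its 12.42 mm²) is removed, clipping the outline; the r=9 cylinder at (13, 8) misses the remaining region (no effect) — boundary = 19.33 mm. Overall, the cross-section is a single solid region. Total boundary length (outer) = 19.33 mm.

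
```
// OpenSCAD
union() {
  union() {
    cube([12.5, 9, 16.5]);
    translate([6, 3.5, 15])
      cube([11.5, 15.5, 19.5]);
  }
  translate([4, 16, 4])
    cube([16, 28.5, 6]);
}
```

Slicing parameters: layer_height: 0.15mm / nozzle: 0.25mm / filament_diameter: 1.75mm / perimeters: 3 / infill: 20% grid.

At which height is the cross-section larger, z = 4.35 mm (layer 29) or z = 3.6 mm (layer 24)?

Layer 29 (z = 4.35): the 12.5×9 cube contributes its full rectangle (area 112.50 mm²); the cube at (6, 3.5) is not intersected at this z (z outside [15, 34.5]); Merging all regions: only the 12.5×9 cube is present, so the union is just that shape — area = 112.50 mm²; the 16×28.5 cube at (4, 16) contributes its full rectangle (area 456.00 mm²); Merging all regions: the 2 present regions are separate (no shared area or edge), so areas and boundary lengths simply add and each stays a separate island — area = 568.50 mm². So its area = 568.50 mm². Layer 24 (z = 3.6): the cube is present — its section is the full 12.5×9 rectangle (area 112.50 mm²); the cube at (6, 3.5) does not reach this height (z outside [15, 34.5]); Merging all regions: only the 12.5×9 cube is present, so the union is just that shape — area = 112.50 mm²; the cube at (4, 16) does not reach this height (z outside [4, 10]); Taking the union: only the result so far is present, so the union is just that shape — area = 112.50 mm². So its area = 112.50 mm². Layer 29 is larger (568.50 vs 112.50 mm²).

layer 29 (z = 4.35 mm)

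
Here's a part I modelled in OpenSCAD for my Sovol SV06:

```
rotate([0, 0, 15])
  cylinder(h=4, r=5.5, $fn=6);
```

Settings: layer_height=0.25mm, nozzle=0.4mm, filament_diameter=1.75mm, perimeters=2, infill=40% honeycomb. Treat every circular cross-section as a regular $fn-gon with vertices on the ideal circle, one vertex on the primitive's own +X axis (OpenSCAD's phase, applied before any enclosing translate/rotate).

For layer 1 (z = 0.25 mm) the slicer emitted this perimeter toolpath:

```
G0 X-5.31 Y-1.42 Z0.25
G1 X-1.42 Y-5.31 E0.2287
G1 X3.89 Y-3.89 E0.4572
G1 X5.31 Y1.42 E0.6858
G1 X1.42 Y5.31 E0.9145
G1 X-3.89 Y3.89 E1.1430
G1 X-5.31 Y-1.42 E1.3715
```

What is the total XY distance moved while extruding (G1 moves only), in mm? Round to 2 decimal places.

Sum the Euclidean lengths of each G1 segment: total = 32.99 mm.

32.99 mm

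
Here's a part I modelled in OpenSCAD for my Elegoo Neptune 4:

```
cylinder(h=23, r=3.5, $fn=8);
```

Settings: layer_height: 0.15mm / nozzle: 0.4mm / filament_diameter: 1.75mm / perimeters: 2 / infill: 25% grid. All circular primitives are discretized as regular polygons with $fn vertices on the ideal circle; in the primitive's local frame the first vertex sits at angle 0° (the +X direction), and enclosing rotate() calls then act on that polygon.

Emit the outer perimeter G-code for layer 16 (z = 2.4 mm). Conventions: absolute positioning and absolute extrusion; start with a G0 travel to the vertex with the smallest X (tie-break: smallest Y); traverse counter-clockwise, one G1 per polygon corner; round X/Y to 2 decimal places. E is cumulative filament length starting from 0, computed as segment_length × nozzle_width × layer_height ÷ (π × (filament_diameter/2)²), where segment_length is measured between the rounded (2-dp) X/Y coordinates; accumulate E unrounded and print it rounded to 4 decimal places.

At z = 2.4 mm: the r=3.5 cylinder contributes a regular 8-gon of circumradius 3.5. The outline is a single polygon with 8 vertices. Extrusion per mm of travel: 0.4 × 0.15 / (π × 0.875²) = 0.024945. Accumulating E over each segment gives final E = 0.5341.

G0 X-3.50 Y0.00 Z2.40
G1 X-2.47 Y-2.47 E0.0668
G1 X0.00 Y-3.50 E0.1335
G1 X2.47 Y-2.47 E0.2003
G1 X3.50 Y0.00 E0.2670
G1 X2.47 Y2.47 E0.3338
G1 X0.00 Y3.50 E0.4005
G1 X-2.47 Y2.47 E0.4673
G1 X-3.50 Y0.00 E0.5341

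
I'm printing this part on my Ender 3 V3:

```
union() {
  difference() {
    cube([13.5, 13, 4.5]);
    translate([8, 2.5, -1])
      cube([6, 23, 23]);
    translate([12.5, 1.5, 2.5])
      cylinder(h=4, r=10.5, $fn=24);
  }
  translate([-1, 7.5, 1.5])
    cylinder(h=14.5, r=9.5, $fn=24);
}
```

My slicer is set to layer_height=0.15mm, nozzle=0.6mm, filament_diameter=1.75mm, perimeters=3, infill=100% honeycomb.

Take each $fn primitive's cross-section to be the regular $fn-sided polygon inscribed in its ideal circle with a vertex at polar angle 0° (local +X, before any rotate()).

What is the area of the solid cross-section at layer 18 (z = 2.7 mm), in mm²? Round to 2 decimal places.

281.77 mm²

At z = 2.7 mm: the cube (footprint 13.5×13) is included at this height (area 175.50 mm²); the cube at (8, 2.5) is present — its section is the full 6×23 rectangle (area 138.00 mm²); the cylinder at (12.5, 1.5): section is a regular 24-gon, circumradius r=10.5 (area = (24/2)·10.500²·sin(360°/24) = 342.42 mm²); Taking the first minus the rest: starting from the 13.5×13 cube (175.50 mm²), the 6×23 cube at (8, 2.5) partially overlaps it — only the 57.75 mm² overlap (of its 138.00 mm²) is removed, clipping the outline; the r=10.5 cylinder at (12.5, 1.5) partially overlaps it — only the 62.74 mm² overlap (of its 342.42 mm²) is removed, clipping the outline — area = 55.01 mm²; the cylinder at (-1, 7.5): section is a regular 24-gon, circumradius r=9.5 (area = (24/2)·9.500²·sin(360°/24) = 280.30 mm²); Combining (union): the regions partially overlap — summed areas 335.31 mm² minus the doubly-counted overlap 53.54 mm² gives 281.77 mm² — area = 281.77 mm². Overall, the cross-section is a single solid region. Net area = 281.77 mm².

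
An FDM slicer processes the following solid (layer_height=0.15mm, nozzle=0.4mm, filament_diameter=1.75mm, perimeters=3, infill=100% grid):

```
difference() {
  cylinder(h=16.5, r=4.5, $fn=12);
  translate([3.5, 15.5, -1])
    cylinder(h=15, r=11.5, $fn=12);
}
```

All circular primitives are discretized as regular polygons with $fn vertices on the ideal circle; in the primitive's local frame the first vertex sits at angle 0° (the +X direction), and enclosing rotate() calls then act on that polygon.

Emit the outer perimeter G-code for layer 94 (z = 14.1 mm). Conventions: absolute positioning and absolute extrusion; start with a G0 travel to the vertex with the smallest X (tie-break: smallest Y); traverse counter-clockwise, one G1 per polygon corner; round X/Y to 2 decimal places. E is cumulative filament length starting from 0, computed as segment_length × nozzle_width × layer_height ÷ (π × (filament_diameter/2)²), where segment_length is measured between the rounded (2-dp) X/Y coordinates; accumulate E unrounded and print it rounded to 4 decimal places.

At z = 14.1 mm: the cylinder: section is a regular 12-gon, circumradius r=4.5; the cylinder at (3.5, 15.5) is not intersected at this z (z outside [-1, 14]); Subtracting the remaining from the first: none of the subtracted shapes is present at this height, so the r=4.5 cylinder is unchanged — 1 connected region. The outline is a single polygon with 12 vertices. Extrusion per mm of travel: 0.4 × 0.15 / (π × 0.875²) = 0.024945. Accumulating E over each segment gives final E = 0.6975.

G0 X-4.50 Y0.00 Z14.10
G1 X-3.90 Y-2.25 E0.0581
G1 X-2.25 Y-3.90 E0.1163
G1 X0.00 Y-4.50 E0.1744
G1 X2.25 Y-3.90 E0.2325
G1 X3.90 Y-2.25 E0.2907
G1 X4.50 Y0.00 E0.3488
G1 X3.90 Y2.25 E0.4069
G1 X2.25 Y3.90 E0.4651
G1 X0.00 Y4.50 E0.5232
G1 X-2.25 Y3.90 E0.5812
G1 X-3.90 Y2.25 E0.6394
G1 X-4.50 Y0.00 E0.6975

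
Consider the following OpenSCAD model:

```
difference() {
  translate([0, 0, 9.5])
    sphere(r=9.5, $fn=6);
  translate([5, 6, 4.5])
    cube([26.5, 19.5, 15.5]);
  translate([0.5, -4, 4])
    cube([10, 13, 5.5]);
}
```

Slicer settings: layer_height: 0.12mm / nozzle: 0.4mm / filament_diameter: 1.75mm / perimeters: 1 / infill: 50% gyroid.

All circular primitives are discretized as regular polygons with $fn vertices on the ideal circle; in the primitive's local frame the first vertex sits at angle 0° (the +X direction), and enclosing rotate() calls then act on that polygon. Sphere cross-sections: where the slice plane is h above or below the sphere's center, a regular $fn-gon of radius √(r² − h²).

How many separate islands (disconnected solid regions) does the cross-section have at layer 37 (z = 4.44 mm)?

1

At z = 4.44 mm: the r=9.5 sphere contributes a regular 6-gon of circumradius √(9.5²−5.06²) = 8.040; the cube at (5, 6) is absent (z outside [4.5, 20]); the cube at (0.5, -4) (footprint 10×13) is included at this height; Taking the first minus the rest: starting from the r=9.5 sphere, the 10×13 cube at (0.5, -4) partially overlaps it — only the 64.05 mm² overlap (of its 130.00 mm²) is removed, clipping the outline — 1 connected region. Overall, the cross-section is a single solid region. Island count = 1.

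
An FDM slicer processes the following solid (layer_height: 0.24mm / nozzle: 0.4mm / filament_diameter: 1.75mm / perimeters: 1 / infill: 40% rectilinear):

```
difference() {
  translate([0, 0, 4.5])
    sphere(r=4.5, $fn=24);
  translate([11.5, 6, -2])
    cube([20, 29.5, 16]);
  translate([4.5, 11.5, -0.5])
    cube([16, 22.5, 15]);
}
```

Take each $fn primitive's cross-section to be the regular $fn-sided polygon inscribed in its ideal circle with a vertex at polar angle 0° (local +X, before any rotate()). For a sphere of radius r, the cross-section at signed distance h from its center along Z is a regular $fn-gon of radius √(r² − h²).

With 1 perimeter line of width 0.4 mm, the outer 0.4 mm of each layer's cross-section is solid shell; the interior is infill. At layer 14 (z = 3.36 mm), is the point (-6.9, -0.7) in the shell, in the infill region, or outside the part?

At z = 3.36 mm: the sphere: section is a regular 24-gon, circumradius = √(r²−h²) = √(4.5²−1.14²) = 4.353; the cube at (11.5, 6) (footprint 20×29.5) is included at this height; the cube at (4.5, 11.5) (footprint 16×22.5) is included at this height; After the difference (first − rest): starting from the r=4.5 sphere, the 20×29.5 cube at (11.5, 6) misses the remaining region (no effect); the 16×22.5 cube at (4.5, 11.5) misses the remaining region (no effect) — 1 connected region. Overall, the cross-section is a single solid region. The nearest boundary edge runs (-4.20, -1.13)→(-4.35, 0.00); distance from the point to it = 2.62 mm. The point is not inside any of the regions above, so it lies outside the cross-section (2.62 mm from the nearest boundary).

outside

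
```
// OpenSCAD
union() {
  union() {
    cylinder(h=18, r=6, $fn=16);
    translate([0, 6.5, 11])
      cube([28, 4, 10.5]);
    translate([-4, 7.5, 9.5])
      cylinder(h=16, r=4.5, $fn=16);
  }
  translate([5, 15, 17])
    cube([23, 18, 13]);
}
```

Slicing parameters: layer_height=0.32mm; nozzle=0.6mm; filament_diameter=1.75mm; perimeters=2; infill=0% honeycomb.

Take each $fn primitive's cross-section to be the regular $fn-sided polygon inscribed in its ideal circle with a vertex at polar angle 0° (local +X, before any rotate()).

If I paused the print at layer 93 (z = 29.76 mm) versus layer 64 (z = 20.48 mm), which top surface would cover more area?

layer 64 (z = 20.48 mm)

Layer 93 (z = 29.76): the cylinder does not reach this height (z outside [0, 18]); the cube at (0, 6.5) is absent (z outside [11, 21.5]); the cylinder at (-4, 7.5) is absent (z outside [9.5, 25.5]); Merging all regions: nothing is present at this height; the cube at (5, 15) is present — its section is the full 23×18 rectangle (area 414.00 mm²); Combining (union): only the 23×18 cube at (5, 15) is present, so the union is just that shape — area = 414.00 mm². So its area = 414.00 mm². Layer 64 (z = 20.48): the cylinder is not intersected at this z (z outside [0, 18]); the cube at (0, 6.5) is present — its section is the full 28×4 rectangle (area 112.00 mm²); the r=4.5 cylinder at (-4, 7.5) gives a regular 16-gon of circumradius 4.5 (constant along its height) (area = (16/2)·4.500²·sin(360°/16) = 61.99 mm²); Merging all regions: the regions partially overlap — summed areas 173.99 mm² minus the doubly-counted overlap 0.99 mm² gives 173.01 mm² — area = 173.01 mm²; the cube at (5, 15) (footprint 23×18) is included at this height (area 414.00 mm²); Taking the union: the 2 present regions are separate (no shared area or edge), so areas and boundary lengths simply add and each stays a separate island — area = 587.01 mm². So its area = 587.01 mm². Layer 64 is larger (587.01 vs 414.00 mm²).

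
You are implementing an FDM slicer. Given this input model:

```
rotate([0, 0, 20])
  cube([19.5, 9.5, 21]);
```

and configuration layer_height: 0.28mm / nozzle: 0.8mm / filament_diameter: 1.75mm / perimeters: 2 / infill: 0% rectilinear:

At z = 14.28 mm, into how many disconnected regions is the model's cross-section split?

1

At z = 14.28 mm: the cube is present — its section is the full 19.5×9.5 rectangle; (rotated 20° about Z; rotation is an isometry so areas/perimeters/island counts are preserved). The result has 1 disconnected region.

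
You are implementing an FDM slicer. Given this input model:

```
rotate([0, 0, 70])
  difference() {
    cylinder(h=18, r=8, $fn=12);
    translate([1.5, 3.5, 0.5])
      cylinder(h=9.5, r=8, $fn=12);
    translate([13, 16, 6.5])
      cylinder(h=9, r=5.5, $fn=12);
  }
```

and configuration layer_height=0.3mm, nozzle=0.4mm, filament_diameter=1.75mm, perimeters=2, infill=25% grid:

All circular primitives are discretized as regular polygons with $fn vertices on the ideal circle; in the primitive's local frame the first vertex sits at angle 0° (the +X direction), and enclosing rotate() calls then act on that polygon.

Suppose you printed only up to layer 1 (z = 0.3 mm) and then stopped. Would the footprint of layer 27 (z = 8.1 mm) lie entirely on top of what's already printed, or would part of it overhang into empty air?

Compare the two slices. At z = 0.3: the r=8 cylinder gives a regular 12-gon of circumradius 8 (constant along its height) (area = (12/2)·8.000²·sin(360°/12) = 192.00 mm²); the cylinder at (1.5, 3.5) does not reach this height (z outside [0.5, 10]); the cylinder at (13, 16) is absent (z outside [6.5, 15.5]); Subtracting the remaining from the first: none of the subtracted shapes is present at this height, so the r=8 cylinder is unchanged — area = 192.00 mm²; (rotated 70° about Z; rotation is an isometry so areas/perimeters/island counts are preserved). At z = 8.1: the r=8 cylinder contributes a regular 12-gon of circumradius 8 (area = (12/2)·8.000²·sin(360°/12) = 192.00 mm²); the r=8 cylinder at (1.5, 3.5) contributes a regular 12-gon of circumradius 8 (area = (12/2)·8.000²·sin(360°/12) = 192.00 mm²); the r=5.5 cylinder at (13, 16) contributes a regular 12-gon of circumradius 5.5 (area = (12/2)·5.500²·sin(360°/12) = 90.75 mm²); Subtracting the remaining from the first: starting from the r=8 cylinder (192.00 mm²), the r=8 cylinder at (1.5, 3.5) partially overlaps it — only the 133.04 mm² overlap (of its 192.00 mm²) is removed, clipping the outline; the r=5.5 cylinder at (13, 16) misses the remaining region (no effect) — area = 58.96 mm²; (whole slice rotated 70° about Z — lengths, areas and connectivity unchanged). Checking containment: the cross-section at z = 8.1 is a subset of the cross-section at z = 0.3.

entirely on top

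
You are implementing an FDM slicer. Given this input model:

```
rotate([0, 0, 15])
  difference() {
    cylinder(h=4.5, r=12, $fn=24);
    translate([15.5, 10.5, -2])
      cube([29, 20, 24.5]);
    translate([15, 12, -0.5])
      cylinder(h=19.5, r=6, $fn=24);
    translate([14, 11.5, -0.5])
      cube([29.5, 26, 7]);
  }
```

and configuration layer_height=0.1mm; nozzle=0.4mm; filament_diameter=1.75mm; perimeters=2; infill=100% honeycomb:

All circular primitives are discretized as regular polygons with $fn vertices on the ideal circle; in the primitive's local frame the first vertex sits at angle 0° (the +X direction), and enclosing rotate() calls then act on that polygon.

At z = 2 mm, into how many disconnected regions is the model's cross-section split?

1

At z = 2 mm: the cylinder: section is a regular 24-gon, circumradius r=12; the cube at (15.5, 10.5) (footprint 29×20) is included at this height; the r=6 cylinder at (15, 12) gives a regular 24-gon of circumradius 6 (constant along its height); the 29.5×26 cube at (14, 11.5) contributes its full rectangle; Taking the first minus the rest: starting from the r=12 cylinder, the 29×20 cube at (15.5, 10.5) misses the remaining region (no effect); the r=6 cylinder at (15, 12) misses the remaining region (no effect); the 29.5×26 cube at (14, 11.5) misses the remaining region (no effect) — 1 connected region; (rotated 15° about Z; rotation is an isometry so areas/perimeters/island counts are preserved). The result has 1 disconnected region.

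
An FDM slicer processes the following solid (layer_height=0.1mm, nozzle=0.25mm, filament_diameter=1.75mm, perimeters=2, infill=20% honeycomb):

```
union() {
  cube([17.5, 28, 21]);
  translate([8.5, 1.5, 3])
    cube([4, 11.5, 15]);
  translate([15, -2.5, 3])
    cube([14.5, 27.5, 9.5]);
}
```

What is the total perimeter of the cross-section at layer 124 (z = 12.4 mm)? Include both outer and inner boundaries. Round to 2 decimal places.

At z = 12.4 mm: the cube is present — its section is the full 17.5×28 rectangle (perimeter 91.00 mm); the cube at (8.5, 1.5) is present — its section is the full 4×11.5 rectangle (perimeter 31.00 mm); the cube at (15, -2.5) is present — its section is the full 14.5×27.5 rectangle (perimeter 84.00 mm); Combining (union): the regions partially overlap (shared area 108.50 mm²), so the edge portions inside another operand are dropped and the merged outline is re-measured after clipping — boundary = 120.00 mm. Overall, the cross-section is a single solid region. Total boundary length (outer) = 120.00 mm.

120.00 mm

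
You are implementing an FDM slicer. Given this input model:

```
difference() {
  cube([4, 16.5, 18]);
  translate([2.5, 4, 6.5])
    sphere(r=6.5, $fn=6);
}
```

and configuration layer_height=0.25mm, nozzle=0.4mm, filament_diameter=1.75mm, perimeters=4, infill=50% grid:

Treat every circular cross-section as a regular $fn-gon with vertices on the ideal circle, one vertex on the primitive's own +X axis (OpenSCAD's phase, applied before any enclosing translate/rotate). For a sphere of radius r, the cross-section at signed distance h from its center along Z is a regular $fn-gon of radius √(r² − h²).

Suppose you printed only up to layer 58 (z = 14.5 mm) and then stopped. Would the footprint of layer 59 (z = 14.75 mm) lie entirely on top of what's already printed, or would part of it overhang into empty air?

Compare the two slices. At z = 14.5: the cube (footprint 4×16.5) is included at this height (area 66.00 mm²); the sphere at (2.5, 4) does not reach this height (|z−center|=8.000 > r=6.5); Subtracting the remaining from the first: none of the subtracted shapes is present at this height, so the 4×16.5 cube is unchanged — area = 66.00 mm². At z = 14.75: the cube (footprint 4×16.5) is included at this height (area 66.00 mm²); the sphere at (2.5, 4) is absent (|z−center|=8.250 > r=6.5); Subtracting the remaining from the first: none of the subtracted shapes is present at this height, so the 4×16.5 cube is unchanged — area = 66.00 mm². Checking containment: the cross-section at z = 14.75 is a subset of the cross-section at z = 14.5.

entirely on top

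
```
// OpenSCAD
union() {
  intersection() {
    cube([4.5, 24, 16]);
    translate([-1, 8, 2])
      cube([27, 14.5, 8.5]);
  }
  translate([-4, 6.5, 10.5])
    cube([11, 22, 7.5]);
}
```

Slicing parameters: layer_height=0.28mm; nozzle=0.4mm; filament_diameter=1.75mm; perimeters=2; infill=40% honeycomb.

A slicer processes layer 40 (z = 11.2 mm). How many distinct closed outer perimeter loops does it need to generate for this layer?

At z = 11.2 mm: the cube (footprint 4.5×24) is included at this height; the cube at (-1, 8) does not reach this height (z outside [2, 10.5]); After intersecting: at least one operand is absent at this height, so nothing remains; the 11×22 cube at (-4, 6.5) contributes its full rectangle; Merging all regions: only the 11×22 cube at (-4, 6.5) is present, so the union is just that shape — 1 connected region. The result has 1 disconnected region.

1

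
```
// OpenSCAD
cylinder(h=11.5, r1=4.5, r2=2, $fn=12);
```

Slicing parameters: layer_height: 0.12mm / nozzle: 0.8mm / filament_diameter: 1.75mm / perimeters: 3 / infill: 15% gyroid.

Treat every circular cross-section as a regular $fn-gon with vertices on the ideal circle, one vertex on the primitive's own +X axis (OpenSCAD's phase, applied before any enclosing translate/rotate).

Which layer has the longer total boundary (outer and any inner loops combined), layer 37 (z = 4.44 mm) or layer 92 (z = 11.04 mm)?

layer 37 (z = 4.44 mm)

Layer 37 (z = 4.44): the cone: at t=0.386 of its height the radius interpolates to r₁+(r₂−r₁)t = 3.535, giving a regular 12-gon of that circumradius (perimeter = 2·12·3.535·sin(180°/12) = 21.96 mm). So its perimeter = 21.96 mm. Layer 92 (z = 11.04): the cone contributes a regular 12-gon of circumradius 2.100 (interpolated between r1=4.5 and r2=2 at t=0.960) (perimeter = 2·12·2.100·sin(180°/12) = 13.04 mm). So its perimeter = 13.04 mm. Layer 37 is larger (21.96 vs 13.04 mm).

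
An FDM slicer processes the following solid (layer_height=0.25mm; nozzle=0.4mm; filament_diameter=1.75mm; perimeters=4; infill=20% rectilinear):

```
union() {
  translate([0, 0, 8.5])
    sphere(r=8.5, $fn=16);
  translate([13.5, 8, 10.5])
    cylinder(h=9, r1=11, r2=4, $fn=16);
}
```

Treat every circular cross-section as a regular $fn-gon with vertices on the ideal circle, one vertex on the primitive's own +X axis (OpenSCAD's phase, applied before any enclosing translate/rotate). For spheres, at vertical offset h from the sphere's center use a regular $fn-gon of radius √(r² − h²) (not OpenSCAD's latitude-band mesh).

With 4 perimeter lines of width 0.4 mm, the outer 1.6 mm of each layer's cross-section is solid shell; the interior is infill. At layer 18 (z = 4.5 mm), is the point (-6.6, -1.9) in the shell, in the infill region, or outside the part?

At z = 4.5 mm: the r=8.5 sphere contributes a regular 16-gon of circumradius √(8.5²−4²) = 7.500; the cone at (13.5, 8) is not intersected at this z (z outside [10.5, 19.5]); Taking the union: only the r=8.5 sphere is present, so the union is just that shape — 1 connected region. Overall, the cross-section is a single solid region. The nearest boundary edge runs (-7.50, 0.00)→(-6.93, -2.87); distance from the point to it = 0.51 mm. The point is inside the cross-section, 0.51 mm from the nearest boundary — within the 1.6 mm shell band (4 × 0.4).

shell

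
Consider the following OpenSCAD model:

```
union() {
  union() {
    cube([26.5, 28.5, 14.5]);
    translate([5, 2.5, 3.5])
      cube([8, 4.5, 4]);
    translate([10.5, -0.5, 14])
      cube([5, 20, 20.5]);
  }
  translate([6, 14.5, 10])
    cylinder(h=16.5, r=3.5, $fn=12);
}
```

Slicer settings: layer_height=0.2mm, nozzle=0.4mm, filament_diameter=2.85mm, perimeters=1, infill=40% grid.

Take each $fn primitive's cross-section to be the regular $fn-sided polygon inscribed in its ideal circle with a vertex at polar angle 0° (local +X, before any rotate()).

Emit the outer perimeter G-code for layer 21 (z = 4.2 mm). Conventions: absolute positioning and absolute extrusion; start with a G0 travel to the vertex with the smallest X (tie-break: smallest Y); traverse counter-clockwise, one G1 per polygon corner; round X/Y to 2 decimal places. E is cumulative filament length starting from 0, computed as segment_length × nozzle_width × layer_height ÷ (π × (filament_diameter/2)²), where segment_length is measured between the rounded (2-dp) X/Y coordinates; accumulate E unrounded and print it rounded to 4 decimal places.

G0 X0.00 Y0.00 Z4.20
G1 X26.50 Y0.00 E0.3323
G1 X26.50 Y28.50 E0.6897
G1 X0.00 Y28.50 E1.0220
G1 X0.00 Y0.00 E1.3794

At z = 4.2 mm: the 26.5×28.5 cube contributes its full rectangle; the cube at (5, 2.5) (footprint 8×4.5) is included at this height; the cube at (10.5, -0.5) is absent (z outside [14, 34.5]); Merging all regions: the 8×4.5 cube at (5, 2.5) lies entirely inside the 26.5×28.5 cube, so the union is just the 26.5×28.5 cube — 1 connected region; the cylinder at (6, 14.5) is not intersected at this z (z outside [10, 26.5]); Combining (union): only the result so far is present, so the union is just that shape — 1 connected region. The outline is a single polygon with 4 vertices. Extrusion per mm of travel: 0.4 × 0.2 / (π × 1.425²) = 0.012540. Accumulating E over each segment gives final E = 1.3794.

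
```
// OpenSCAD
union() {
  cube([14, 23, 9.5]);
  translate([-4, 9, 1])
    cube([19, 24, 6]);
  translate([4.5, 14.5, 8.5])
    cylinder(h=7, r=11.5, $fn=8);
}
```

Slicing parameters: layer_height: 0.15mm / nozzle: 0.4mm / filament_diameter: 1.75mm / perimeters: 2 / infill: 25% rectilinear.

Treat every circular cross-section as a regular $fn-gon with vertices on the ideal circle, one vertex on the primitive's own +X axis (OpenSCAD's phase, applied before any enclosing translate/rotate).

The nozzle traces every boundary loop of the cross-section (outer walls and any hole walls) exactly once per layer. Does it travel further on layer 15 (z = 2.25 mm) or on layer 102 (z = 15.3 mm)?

layer 15 (z = 2.25 mm)

Layer 15 (z = 2.25): the cube is present — its section is the full 14×23 rectangle (perimeter 74.00 mm); the 19×24 cube at (-4, 9) contributes its full rectangle (perimeter 86.00 mm); the cylinder at (4.5, 14.5) is absent (z outside [8.5, 15.5]); Taking the union: the regions partially overlap (shared area 196.00 mm²), so the edge portions inside another operand are dropped and the merged outline is re-measured after clipping — boundary = 104.00 mm. So its perimeter = 104.00 mm. Layer 102 (z = 15.3): the cube is absent (z outside [0, 9.5]); the cube at (-4, 9) is not intersected at this z (z outside [1, 7]); the r=11.5 cylinder at (4.5, 14.5) contributes a regular 8-gon of circumradius 11.5 (perimeter = 2·8·11.500·sin(180°/8) = 70.41 mm); Taking the union: only the r=11.5 cylinder at (4.5, 14.5) is present, so the union is just that shape — boundary = 70.41 mm. So its perimeter = 70.41 mm. Layer 15 is larger (104.00 vs 70.41 mm).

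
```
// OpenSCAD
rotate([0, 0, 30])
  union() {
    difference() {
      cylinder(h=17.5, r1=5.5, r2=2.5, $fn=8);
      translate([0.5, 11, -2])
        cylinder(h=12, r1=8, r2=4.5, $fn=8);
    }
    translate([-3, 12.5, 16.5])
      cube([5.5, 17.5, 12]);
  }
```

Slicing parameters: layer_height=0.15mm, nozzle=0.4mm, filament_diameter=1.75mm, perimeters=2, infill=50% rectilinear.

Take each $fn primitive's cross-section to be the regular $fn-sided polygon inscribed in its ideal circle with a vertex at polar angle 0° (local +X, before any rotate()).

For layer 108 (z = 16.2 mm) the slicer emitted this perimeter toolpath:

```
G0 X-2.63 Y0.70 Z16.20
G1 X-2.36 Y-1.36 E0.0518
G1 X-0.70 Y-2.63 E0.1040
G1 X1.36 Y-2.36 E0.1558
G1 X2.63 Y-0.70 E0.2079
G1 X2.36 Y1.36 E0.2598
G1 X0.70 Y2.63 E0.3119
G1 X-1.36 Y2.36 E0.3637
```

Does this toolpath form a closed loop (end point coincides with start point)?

Start point (G0): (-2.63, 0.70). End point (last G1): the path does not return to the start — open.

no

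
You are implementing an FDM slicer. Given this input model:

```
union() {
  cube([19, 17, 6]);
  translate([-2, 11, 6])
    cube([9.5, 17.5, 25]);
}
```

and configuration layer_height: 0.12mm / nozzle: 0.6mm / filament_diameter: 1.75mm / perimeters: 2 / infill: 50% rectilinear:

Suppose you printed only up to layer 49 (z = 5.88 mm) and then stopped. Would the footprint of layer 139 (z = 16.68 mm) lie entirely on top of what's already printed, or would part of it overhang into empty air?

part overhangs

Compare the two slices. At z = 5.88: the cube is present — its section is the full 19×17 rectangle (area 323.00 mm²); the cube at (-2, 11) does not reach this height (z outside [6, 31]); Merging all regions: only the 19×17 cube is present, so the union is just that shape — area = 323.00 mm². At z = 16.68: the cube is not intersected at this z (z outside [0, 6]); the cube at (-2, 11) is present — its section is the full 9.5×17.5 rectangle (area 166.25 mm²); Combining (union): only the 9.5×17.5 cube at (-2, 11) is present, so the union is just that shape — area = 166.25 mm². Checking containment: at z = 16.68 the cross-section extends beyond the z = 5.88 cross-section by about 121.25 mm².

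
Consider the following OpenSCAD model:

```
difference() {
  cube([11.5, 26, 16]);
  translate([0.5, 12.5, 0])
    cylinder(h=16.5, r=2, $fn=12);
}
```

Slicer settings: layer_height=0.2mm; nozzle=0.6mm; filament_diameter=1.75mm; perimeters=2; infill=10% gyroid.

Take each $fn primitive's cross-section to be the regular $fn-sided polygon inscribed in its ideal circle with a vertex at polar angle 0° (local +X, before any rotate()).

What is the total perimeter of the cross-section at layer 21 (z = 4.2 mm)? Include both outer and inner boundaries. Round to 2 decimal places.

At z = 4.2 mm: the cube is present — its section is the full 11.5×26 rectangle (perimeter 75.00 mm); the cylinder at (0.5, 12.5): section is a regular 12-gon, circumradius r=2 (perimeter = 2·12·2.000·sin(180°/12) = 12.42 mm); After the difference (first − rest): starting from the 11.5×26 cube, the r=2 cylinder at (0.5, 12.5) partially overlaps it — only the 7.93 mm² overlap (of its 12.00 mm²) is removed, clipping the outline — boundary = 78.51 mm. Overall, the cross-section is a single solid region. Total boundary length (outer) = 78.51 mm.

78.51 mm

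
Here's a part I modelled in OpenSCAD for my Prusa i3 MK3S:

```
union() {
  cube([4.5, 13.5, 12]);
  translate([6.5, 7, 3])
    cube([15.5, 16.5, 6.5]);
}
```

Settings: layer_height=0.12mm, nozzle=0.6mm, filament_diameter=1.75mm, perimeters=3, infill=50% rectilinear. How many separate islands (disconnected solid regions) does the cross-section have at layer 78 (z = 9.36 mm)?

2

At z = 9.36 mm: the cube (footprint 4.5×13.5) is included at this height; the cube at (6.5, 7) (footprint 15.5×16.5) is included at this height; Taking the union: the 2 present regions are separate (no shared area or edge), so areas and boundary lengths simply add and each stays a separate island — 2 connected regions. Overall, the cross-section has 2 separate islands. Island count = 2.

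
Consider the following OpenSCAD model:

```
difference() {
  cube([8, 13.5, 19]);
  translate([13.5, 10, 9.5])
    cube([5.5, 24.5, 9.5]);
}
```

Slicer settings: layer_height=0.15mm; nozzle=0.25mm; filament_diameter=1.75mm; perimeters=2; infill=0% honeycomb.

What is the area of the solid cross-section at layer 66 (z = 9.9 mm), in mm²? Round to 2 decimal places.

108.00 mm²

At z = 9.9 mm: the cube is present — its section is the full 8×13.5 rectangle (area 108.00 mm²); the 5.5×24.5 cube at (13.5, 10) contributes its full rectangle (area 134.75 mm²); Taking the first minus the rest: starting from the 8×13.5 cube (108.00 mm²), the 5.5×24.5 cube at (13.5, 10) misses the remaining region (no effect) — area = 108.00 mm². Overall, the cross-section is a single solid region. Net area = 108.00 mm².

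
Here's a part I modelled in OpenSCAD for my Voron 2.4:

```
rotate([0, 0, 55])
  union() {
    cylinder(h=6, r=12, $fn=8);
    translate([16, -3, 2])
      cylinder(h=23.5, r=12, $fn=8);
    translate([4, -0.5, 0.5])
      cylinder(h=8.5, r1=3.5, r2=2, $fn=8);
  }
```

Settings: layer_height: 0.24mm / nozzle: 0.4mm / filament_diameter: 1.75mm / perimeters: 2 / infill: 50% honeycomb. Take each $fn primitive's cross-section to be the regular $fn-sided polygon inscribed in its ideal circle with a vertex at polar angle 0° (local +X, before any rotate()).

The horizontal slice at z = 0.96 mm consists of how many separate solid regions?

At z = 0.96 mm: the r=12 cylinder contributes a regular 8-gon of circumradius 12; the cylinder at (16, -3) is not intersected at this z (z outside [2, 25.5]); the cone at (4, -0.5): at t=0.054 of its height the radius interpolates to r₁+(r₂−r₁)t = 3.419, giving a regular 8-gon of that circumradius; Combining (union): the cone at (4, -0.5) lies entirely inside the r=12 cylinder, so the union is just the r=12 cylinder — 1 connected region; (whole slice rotated 55° about Z — lengths, areas and connectivity unchanged). The result has 1 disconnected region.

1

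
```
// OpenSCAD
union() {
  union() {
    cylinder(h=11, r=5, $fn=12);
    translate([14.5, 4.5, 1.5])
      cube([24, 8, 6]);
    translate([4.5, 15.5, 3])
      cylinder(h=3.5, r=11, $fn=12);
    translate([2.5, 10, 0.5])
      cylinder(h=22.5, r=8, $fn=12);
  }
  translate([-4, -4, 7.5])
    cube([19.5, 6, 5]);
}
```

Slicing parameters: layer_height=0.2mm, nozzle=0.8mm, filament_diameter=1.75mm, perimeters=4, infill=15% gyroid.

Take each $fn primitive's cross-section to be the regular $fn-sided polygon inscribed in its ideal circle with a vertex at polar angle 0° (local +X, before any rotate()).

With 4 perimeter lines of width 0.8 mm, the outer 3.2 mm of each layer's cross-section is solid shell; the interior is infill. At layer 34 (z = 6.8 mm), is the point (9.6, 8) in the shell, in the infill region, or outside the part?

At z = 6.8 mm: the r=5 cylinder contributes a regular 12-gon of circumradius 5; the cube at (14.5, 4.5) is present — its section is the full 24×8 rectangle; the cylinder at (4.5, 15.5) is not intersected at this z (z outside [3, 6.5]); the r=8 cylinder at (2.5, 10) contributes a regular 12-gon of circumradius 8; Combining (union): the regions partially overlap (shared area 11.77 mm²), so overlapping operands fuse into one piece — 2 connected regions; the cube at (-4, -4) does not reach this height (z outside [7.5, 12.5]); Combining (union): only that combined region is present, so the union is just that shape — 2 connected regions. Overall, the cross-section has 2 separate islands. The nearest boundary edge runs (10.50, 10.00)→(9.43, 6.00); distance from the point to it = 0.35 mm. (Shell/infill is judged within the island containing the point — the largest one.) The point is inside the cross-section, 0.35 mm from the nearest boundary — within the 3.2 mm shell band (4 × 0.8).

shell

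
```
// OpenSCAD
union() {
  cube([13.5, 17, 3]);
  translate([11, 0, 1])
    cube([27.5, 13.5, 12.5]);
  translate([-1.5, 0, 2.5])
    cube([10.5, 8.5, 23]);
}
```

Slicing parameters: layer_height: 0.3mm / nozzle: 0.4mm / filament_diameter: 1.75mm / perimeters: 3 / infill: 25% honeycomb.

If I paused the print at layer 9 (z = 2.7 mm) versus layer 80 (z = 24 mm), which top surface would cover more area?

layer 9 (z = 2.7 mm)

Layer 9 (z = 2.7): the cube (footprint 13.5×17) is included at this height (area 229.50 mm²); the cube at (11, 0) (footprint 27.5×13.5) is included at this height (area 371.25 mm²); the cube at (-1.5, 0) is present — its section is the full 10.5×8.5 rectangle (area 89.25 mm²); Merging all regions: the regions partially overlap — summed areas 690.00 mm² minus the doubly-counted overlap 110.25 mm² gives 579.75 mm² — area = 579.75 mm². So its area = 579.75 mm². Layer 80 (z = 24): the cube is absent (z outside [0, 3]); the cube at (11, 0) is not intersected at this z (z outside [1, 13.5]); the cube at (-1.5, 0) (footprint 10.5×8.5) is included at this height (area 89.25 mm²); Taking the union: only the 10.5×8.5 cube at (-1.5, 0) is present, so the union is just that shape — area = 89.25 mm². So its area = 89.25 mm². Layer 9 is larger (579.75 vs 89.25 mm²).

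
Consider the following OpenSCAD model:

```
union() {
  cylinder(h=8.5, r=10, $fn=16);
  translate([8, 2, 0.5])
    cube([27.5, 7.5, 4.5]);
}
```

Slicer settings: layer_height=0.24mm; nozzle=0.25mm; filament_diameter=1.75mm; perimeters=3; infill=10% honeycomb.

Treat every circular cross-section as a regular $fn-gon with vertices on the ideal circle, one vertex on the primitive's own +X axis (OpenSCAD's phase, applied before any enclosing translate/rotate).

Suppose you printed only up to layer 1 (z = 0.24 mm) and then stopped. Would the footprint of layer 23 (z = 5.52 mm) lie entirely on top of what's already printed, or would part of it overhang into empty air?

Compare the two slices. At z = 0.24: the r=10 cylinder contributes a regular 16-gon of circumradius 10 (area = (16/2)·10.000²·sin(360°/16) = 306.15 mm²); the cube at (8, 2) is not intersected at this z (z outside [0.5, 5]); Taking the union: only the r=10 cylinder is present, so the union is just that shape — area = 306.15 mm². At z = 5.52: the cylinder: section is a regular 16-gon, circumradius r=10 (area = (16/2)·10.000²·sin(360°/16) = 306.15 mm²); the cube at (8, 2) is absent (z outside [0.5, 5]); Taking the union: only the r=10 cylinder is present, so the union is just that shape — area = 306.15 mm². Checking containment: the cross-section at z = 5.52 is a subset of the cross-section at z = 0.24.

entirely on top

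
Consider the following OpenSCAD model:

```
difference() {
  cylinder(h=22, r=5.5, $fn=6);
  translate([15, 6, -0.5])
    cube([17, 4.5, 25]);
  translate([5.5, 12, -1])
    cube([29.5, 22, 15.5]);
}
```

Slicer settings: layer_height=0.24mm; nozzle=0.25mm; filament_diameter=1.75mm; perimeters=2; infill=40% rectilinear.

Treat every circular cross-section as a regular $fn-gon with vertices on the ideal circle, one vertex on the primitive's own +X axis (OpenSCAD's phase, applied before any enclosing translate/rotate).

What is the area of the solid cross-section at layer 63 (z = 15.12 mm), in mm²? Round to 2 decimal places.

At z = 15.12 mm: the r=5.5 cylinder gives a regular 6-gon of circumradius 5.5 (constant along its height) (area = (6/2)·5.500²·sin(360°/6) = 78.59 mm²); the 17×4.5 cube at (15, 6) contributes its full rectangle (area 76.50 mm²); the cube at (5.5, 12) is not intersected at this z (z outside [-1, 14.5]); Subtracting the remaining from the first: starting from the r=5.5 cylinder (78.59 mm²), the 17×4.5 cube at (15, 6) misses the remaining region (no effect) — area = 78.59 mm². Overall, the cross-section is a single solid region. Net area = 78.59 mm².

78.59 mm²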